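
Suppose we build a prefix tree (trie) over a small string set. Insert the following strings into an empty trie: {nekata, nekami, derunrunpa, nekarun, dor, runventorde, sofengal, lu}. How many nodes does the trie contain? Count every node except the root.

44

Trace insertions, counting only characters that open a new branch:
  "nekata" → 6 new (n, e, k, a, t, a)
  "nekami" → prefix "neka" already present; 2 new (m, i)
  "derunrunpa" → 10 new (d, e, r, u, n, r, u, n, p, a)
  "nekarun" → prefix "neka" already present; 3 new (r, u, n)
  "dor" → prefix "d" already present; 2 new (o, r)
  "runventorde" → 11 new (r, u, n, v, e, n, t, o, r, d, e)
  "sofengal" → 8 new (s, o, f, e, n, g, a, l)
  "lu" → 2 new (l, u)
Total nodes = 6 + 2 + 10 + 3 + 2 + 11 + 8 + 2 = 44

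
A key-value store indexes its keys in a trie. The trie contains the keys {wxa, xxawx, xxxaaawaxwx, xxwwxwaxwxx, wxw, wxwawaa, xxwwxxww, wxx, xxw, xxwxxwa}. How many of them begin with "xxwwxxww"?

1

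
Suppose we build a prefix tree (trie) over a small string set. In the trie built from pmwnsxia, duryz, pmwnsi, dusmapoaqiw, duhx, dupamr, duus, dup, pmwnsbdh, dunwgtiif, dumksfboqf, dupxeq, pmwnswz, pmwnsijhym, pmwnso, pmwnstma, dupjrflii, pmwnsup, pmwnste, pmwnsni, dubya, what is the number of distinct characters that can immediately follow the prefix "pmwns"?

8

Walk "pmwns" from the root, arriving at one node.
Distinct next characters after "pmwns": b, i, n, o, t, u, w, x.
That node has 8 child edges.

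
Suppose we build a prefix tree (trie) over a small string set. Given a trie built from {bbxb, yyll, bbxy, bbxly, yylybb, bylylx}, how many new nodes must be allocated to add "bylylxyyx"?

3

The longest prefix of "bylylxyyx" already in the trie is "bylylx" (length 6).
So 9 − 6 = 3 new nodes.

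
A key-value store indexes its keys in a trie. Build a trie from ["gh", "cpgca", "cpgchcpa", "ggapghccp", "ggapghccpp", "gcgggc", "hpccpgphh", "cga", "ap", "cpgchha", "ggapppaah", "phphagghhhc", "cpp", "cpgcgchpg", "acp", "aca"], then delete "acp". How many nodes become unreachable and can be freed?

Walk "acp" from the leaf back toward the root, removing each node that no remaining word uses.
The suffix "p" (1 node) is used only by "acp"; the node for "ac" still has the child "a", so pruning stops there.
Nodes removed: 1

1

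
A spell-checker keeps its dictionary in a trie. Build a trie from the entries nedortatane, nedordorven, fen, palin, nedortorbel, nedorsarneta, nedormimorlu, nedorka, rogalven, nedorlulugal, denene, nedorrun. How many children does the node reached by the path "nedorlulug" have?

1

Follow the path "nedorlulug" to its node, then look at its outgoing edges.
Distinct next characters after "nedorlulug": a.
That node has 1 child edge.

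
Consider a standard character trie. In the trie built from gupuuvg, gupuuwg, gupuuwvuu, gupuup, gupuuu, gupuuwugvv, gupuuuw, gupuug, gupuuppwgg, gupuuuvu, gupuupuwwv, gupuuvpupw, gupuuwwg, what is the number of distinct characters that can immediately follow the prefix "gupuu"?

5

The children of the "gupuu" node are the distinct next characters among strings starting with "gupuu".
Distinct next characters after "gupuu": g, p, u, v, w.
That node has 5 child edges.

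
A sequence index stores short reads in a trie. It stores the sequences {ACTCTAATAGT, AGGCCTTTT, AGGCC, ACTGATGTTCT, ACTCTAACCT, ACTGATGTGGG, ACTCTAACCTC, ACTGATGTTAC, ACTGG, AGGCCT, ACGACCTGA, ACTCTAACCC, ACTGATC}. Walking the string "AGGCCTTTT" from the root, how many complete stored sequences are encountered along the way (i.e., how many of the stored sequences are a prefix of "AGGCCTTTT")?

3

Traverse "AGGCCTTTT" character by character; count nodes along the way that are marked as word ends.
Prefixes of the query that are stored words: "AGGCC", "AGGCCT", "AGGCCTTTT"
Count: 3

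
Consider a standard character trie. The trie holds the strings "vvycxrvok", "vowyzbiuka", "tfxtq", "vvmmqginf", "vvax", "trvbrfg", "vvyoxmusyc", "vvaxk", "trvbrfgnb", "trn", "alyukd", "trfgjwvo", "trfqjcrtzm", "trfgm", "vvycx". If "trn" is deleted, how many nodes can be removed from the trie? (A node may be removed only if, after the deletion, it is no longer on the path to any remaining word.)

After clearing the end-marker at "trn", prune upward until reaching a node still needed by another word.
The suffix "n" (1 node) is used only by "trn"; the node for "tr" still has the child "v", so pruning stops there.
Nodes removed: 1

1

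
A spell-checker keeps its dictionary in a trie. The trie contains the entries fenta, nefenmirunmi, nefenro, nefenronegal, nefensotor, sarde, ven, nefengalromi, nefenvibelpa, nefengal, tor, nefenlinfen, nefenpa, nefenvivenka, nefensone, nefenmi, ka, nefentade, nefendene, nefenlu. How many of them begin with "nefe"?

15

Filter for entries beginning with "nefe":
Matches: "nefendene", "nefengal", "nefengalromi", "nefenlinfen", "nefenlu", "nefenmi", "nefenmirunmi", "nefenpa", "nefenro", "nefenronegal", "nefensone", "nefensotor", "nefentade", "nefenvibelpa", "nefenvivenka"
Count: 15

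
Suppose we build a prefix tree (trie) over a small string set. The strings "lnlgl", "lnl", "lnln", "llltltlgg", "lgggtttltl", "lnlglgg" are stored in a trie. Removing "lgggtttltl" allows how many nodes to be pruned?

After clearing the end-marker at "lgggtttltl", prune upward until reaching a node still needed by another word.
The suffix "gggtttltl" (9 nodes) is used only by "lgggtttltl"; the node for "l" still has the child "n", so pruning stops there.
Nodes removed: 9

9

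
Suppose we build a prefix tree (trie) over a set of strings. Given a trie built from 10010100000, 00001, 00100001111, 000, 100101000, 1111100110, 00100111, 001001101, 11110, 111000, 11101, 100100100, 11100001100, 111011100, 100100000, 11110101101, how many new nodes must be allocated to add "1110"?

0

"1110" is already a full path in the trie; only an end-marker is added.
No new nodes are needed: 0.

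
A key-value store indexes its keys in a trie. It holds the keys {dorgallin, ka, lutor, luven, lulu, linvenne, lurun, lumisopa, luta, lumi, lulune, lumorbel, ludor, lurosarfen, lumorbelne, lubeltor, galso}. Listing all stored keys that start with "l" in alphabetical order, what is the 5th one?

lulune

DFS of the "l" subtree visits, in order: "linvenne", "lubeltor", "ludor", "lulu", "lulune", "lumi", "lumisopa", "lumorbel", "lumorbelne", "lurosarfen", "lurun", "luta", "lutor", "luven"
Position 5: lulune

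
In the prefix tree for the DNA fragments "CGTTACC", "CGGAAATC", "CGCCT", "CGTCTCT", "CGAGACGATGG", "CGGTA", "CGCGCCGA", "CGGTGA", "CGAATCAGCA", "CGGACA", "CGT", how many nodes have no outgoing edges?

Leaves are exactly the stored words that no other stored word extends.
Those words: "CGAATCAGCA", "CGAGACGATGG", "CGCCT", "CGCGCCGA", "CGGAAATC", "CGGACA", "CGGTA", "CGGTGA", "CGTCTCT", "CGTTACC"
Leaf count: 10

10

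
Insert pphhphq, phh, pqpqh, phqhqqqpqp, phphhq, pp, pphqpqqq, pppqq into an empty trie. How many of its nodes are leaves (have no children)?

A leaf is a node with no children — equivalently, the end of a word that is not a proper prefix of any other stored word.
Those words: "phh", "phphhq", "phqhqqqpqp", "pphhphq", "pphqpqqq", "pppqq", "pqpqh"
Leaf count: 7

7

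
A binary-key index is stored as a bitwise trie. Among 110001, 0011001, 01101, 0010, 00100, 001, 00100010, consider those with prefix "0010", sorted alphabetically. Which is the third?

DFS of the "0010" subtree visits, in order: "0010", "00100", "00100010"
The 3rd is 00100010.

00100010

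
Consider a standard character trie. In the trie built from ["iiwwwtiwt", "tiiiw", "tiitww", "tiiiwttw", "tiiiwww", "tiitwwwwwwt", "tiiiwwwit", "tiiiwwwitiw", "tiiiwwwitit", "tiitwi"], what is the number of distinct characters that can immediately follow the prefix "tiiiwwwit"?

Walk "tiiiwwwit" from the root, arriving at one node.
Distinct next characters after "tiiiwwwit": i.
That node has 1 child edge.

1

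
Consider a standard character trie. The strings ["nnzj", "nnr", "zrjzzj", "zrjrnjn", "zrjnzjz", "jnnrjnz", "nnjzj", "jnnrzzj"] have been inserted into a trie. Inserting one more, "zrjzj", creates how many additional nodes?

"zrjz" is already a path in the trie; the remaining "j" must be added.
So 5 − 4 = 1 new nodes.

1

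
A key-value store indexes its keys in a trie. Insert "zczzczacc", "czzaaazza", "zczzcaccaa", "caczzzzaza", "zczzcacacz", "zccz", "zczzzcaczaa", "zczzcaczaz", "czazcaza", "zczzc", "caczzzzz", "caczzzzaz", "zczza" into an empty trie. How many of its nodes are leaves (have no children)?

A leaf is a node with no children — equivalently, the end of a word that is not a proper prefix of any other stored word.
Those words: "caczzzzaza", "caczzzzz", "czazcaza", "czzaaazza", "zccz", "zczza", "zczzcacacz", "zczzcaccaa", "zczzcaczaz", "zczzczacc", "zczzzcaczaa"
Leaf count: 11

11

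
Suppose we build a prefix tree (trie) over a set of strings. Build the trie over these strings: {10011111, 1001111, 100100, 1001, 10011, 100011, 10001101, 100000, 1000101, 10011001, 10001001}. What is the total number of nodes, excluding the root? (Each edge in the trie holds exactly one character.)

24

Trie structure (* marks end of a word):
(root)
└─ 1
   └─ 0
      └─ 0
         ├─ 0
         │  ├─ 0
         │  │  └─ 0 *
         │  └─ 1
         │     ├─ 0
         │     │  ├─ 0
         │     │  │  └─ 1 *
         │     │  └─ 1 *
         │     └─ 1 *
         │        └─ 0
         │           └─ 1 *
         └─ 1 *
            ├─ 0
            │  └─ 0 *
            └─ 1 *
               ├─ 0
               │  └─ 0
               │     └─ 1 *
               └─ 1
                  └─ 1 *
                     └─ 1 *
Counting every labelled node above: 24.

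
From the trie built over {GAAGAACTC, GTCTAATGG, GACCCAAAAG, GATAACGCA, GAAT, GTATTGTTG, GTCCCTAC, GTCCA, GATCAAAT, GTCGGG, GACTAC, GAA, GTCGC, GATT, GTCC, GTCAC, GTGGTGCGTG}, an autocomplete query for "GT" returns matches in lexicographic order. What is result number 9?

GTGGTGCGTG

Filter for "GT…" and sort: "GTATTGTTG", "GTCAC", "GTCC", "GTCCA", "GTCCCTAC", "GTCGC", "GTCGGG", "GTCTAATGG", "GTGGTGCGTG"
Position 9: GTGGTGCGTG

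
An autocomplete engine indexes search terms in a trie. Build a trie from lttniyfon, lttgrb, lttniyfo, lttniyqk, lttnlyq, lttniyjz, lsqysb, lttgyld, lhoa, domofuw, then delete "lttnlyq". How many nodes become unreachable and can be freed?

3

Walk "lttnlyq" from the leaf back toward the root, removing each node that no remaining word uses.
The suffix "lyq" (3 nodes) is used only by "lttnlyq"; the node for "lttn" still has the child "i", so pruning stops there.
Nodes removed: 3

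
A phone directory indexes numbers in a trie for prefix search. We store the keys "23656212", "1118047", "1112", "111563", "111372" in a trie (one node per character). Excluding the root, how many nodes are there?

Count nodes per top-level branch (shared prefixes stored once):
  '1'-branch (1112, 111372, 111563, 1118047): 14 nodes
  '2'-branch (23656212): 8 nodes
Sum: 22

22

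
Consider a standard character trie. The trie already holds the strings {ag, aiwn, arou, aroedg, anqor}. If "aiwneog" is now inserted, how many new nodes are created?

3

"aiwn" is already a path in the trie; the remaining "eog" must be added.
Each of the 3 remaining characters creates one node.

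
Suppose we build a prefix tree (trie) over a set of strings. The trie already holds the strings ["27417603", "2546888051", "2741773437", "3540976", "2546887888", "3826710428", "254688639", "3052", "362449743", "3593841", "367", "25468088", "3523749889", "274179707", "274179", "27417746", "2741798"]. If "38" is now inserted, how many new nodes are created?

0

"38" is already a full path in the trie; only an end-marker is added.
No new nodes are needed: 0.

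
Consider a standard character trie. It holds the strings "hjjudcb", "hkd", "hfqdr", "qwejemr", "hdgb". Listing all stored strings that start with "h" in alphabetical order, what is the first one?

Filter for "h…" and sort: "hdgb", "hfqdr", "hjjudcb", "hkd"
The 1st is hdgb.

hdgb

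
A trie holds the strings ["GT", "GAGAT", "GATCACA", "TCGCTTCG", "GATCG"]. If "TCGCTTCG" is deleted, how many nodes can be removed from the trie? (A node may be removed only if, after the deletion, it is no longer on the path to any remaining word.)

8

Walk "TCGCTTCG" from the leaf back toward the root, removing each node that no remaining word uses.
No other word shares any prefix with "TCGCTTCG", so all 8 of its nodes go.
Nodes removed: 8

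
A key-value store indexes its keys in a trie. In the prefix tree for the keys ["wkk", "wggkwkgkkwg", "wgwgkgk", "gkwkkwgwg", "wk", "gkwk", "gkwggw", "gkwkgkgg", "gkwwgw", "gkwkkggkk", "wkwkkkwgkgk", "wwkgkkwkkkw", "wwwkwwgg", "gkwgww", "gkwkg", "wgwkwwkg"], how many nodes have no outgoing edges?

Leaves are exactly the stored words that no other stored word extends.
Those words: "gkwggw", "gkwgww", "gkwkgkgg", "gkwkkggkk", "gkwkkwgwg", "gkwwgw", "wggkwkgkkwg", "wgwgkgk", "wgwkwwkg", "wkk", "wkwkkkwgkgk", "wwkgkkwkkkw", "wwwkwwgg"
Leaf count: 13

13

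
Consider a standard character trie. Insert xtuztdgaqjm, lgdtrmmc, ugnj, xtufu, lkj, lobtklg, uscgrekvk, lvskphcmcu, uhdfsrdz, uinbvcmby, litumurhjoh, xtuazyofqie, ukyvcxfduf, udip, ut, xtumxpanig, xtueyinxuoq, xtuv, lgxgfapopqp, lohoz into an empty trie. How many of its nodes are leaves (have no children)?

20

A leaf is a node with no children — equivalently, the end of a word that is not a proper prefix of any other stored word.
Those words: "lgdtrmmc", "lgxgfapopqp", "litumurhjoh", "lkj", "lobtklg", "lohoz", "lvskphcmcu", "udip", "ugnj", "uhdfsrdz", "uinbvcmby", "ukyvcxfduf", "uscgrekvk", "ut", "xtuazyofqie", "xtueyinxuoq", "xtufu", "xtumxpanig", "xtuv", "xtuztdgaqjm"
Leaf count: 20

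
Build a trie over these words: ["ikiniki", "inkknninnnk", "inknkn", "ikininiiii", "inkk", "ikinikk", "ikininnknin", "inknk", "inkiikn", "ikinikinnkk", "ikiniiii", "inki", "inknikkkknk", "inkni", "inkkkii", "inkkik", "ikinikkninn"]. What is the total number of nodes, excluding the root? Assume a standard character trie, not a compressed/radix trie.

58

For each word, the new-node count is its length minus the longest prefix already in the trie:
  "ikiniki" → 7 new (i, k, i, n, i, k, i)
  "inkknninnnk" → prefix "i" already present; 10 new (n, k, k, n, n, i, n, n, n, k)
  "inknkn" → prefix "ink" already present; 3 new (n, k, n)
  "ikininiiii" → prefix "ikini" already present; 5 new (n, i, i, i, i)
  "inkk" → prefix "inkk" already present; 0 new (none)
  "ikinikk" → prefix "ikinik" already present; 1 new (k)
  "ikininnknin" → prefix "ikinin" already present; 5 new (n, k, n, i, n)
  "inknk" → prefix "inknk" already present; 0 new (none)
  "inkiikn" → prefix "ink" already present; 4 new (i, i, k, n)
  "ikinikinnkk" → prefix "ikiniki" already present; 4 new (n, n, k, k)
  "ikiniiii" → prefix "ikini" already present; 3 new (i, i, i)
  "inki" → prefix "inki" already present; 0 new (none)
  "inknikkkknk" → prefix "inkn" already present; 7 new (i, k, k, k, k, n, k)
  "inkni" → prefix "inkni" already present; 0 new (none)
  "inkkkii" → prefix "inkk" already present; 3 new (k, i, i)
  "inkkik" → prefix "inkk" already present; 2 new (i, k)
  "ikinikkninn" → prefix "ikinikk" already present; 4 new (n, i, n, n)
Total nodes = 7 + 10 + 3 + 5 + 0 + 1 + 5 + 0 + 4 + 4 + 3 + 0 + 7 + 0 + 3 + 2 + 4 = 58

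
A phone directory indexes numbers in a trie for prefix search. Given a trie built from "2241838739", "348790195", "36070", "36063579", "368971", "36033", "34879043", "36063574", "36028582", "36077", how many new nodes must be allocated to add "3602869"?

2

"36028" is already a path in the trie; the remaining "69" must be added.
Each of the 2 remaining characters creates one node.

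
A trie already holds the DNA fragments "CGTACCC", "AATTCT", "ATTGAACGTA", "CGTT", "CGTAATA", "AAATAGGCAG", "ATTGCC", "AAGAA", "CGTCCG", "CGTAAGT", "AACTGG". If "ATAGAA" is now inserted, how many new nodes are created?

"AT" is already a path in the trie; the remaining "AGAA" must be added.
So 6 − 2 = 4 new nodes.

4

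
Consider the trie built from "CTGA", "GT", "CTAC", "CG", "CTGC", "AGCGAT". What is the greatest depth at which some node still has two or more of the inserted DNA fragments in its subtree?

3

The deepest shared node is where two words last agree before diverging.
"CTGA" and "CTGC" agree on "CTG" (3 characters) before diverging; nothing deeper is shared.
Longest shared-prefix length: 3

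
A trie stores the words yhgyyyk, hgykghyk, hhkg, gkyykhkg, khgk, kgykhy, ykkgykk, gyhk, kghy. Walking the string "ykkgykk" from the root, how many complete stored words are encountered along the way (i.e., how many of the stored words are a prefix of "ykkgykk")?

Traverse "ykkgykk" character by character; count nodes along the way that are marked as word ends.
Prefixes of the query that are stored words: "ykkgykk"
Count: 1

1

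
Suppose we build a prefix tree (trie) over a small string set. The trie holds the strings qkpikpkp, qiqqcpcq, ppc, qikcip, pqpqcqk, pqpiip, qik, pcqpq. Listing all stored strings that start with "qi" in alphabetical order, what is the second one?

Filter for "qi…" and sort: "qik", "qikcip", "qiqqcpcq"
Position 2: qikcip

qikcip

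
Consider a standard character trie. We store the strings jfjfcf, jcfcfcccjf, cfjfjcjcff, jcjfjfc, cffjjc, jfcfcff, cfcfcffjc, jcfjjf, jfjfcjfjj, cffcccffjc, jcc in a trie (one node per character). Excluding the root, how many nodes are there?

61

Count nodes per top-level branch (shared prefixes stored once):
  'c'-branch (cfcfcffjc, cffcccffjc, cffjjc, cfjfjcjcff): 28 nodes
  'j'-branch (jcc, jcfcfcccjf, jcfjjf, jcjfjfc, jfcfcff, jfjfcf, jfjfcjfjj): 33 nodes
Sum: 61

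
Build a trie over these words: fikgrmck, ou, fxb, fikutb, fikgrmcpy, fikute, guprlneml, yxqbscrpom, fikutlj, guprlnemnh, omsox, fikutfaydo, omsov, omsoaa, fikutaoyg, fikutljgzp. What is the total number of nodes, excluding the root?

Count nodes per top-level branch (shared prefixes stored once):
  'f'-branch (fikgrmck, fikgrmcpy, fikutaoyg, fikutb, fikute, fikutfaydo, fikutlj, fikutljgzp, fxb): 30 nodes
  'g'-branch (guprlneml, guprlnemnh): 11 nodes
  'o'-branch (omsoaa, omsov, omsox, ou): 9 nodes
  'y'-branch (yxqbscrpom): 10 nodes
Sum: 60

60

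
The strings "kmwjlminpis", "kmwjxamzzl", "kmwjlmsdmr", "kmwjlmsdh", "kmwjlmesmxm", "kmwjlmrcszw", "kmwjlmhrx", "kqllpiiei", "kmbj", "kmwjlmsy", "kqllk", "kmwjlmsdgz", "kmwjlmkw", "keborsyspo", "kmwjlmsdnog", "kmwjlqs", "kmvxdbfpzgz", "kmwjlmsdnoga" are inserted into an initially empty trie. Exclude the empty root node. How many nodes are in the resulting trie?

For each word, the new-node count is its length minus the longest prefix already in the trie:
  "kmwjlminpis" → 11 new (k, m, w, j, l, m, i, n, p, i, s)
  "kmwjxamzzl" → prefix "kmwj" already present; 6 new (x, a, m, z, z, l)
  "kmwjlmsdmr" → prefix "kmwjlm" already present; 4 new (s, d, m, r)
  "kmwjlmsdh" → prefix "kmwjlmsd" already present; 1 new (h)
  "kmwjlmesmxm" → prefix "kmwjlm" already present; 5 new (e, s, m, x, m)
  "kmwjlmrcszw" → prefix "kmwjlm" already present; 5 new (r, c, s, z, w)
  "kmwjlmhrx" → prefix "kmwjlm" already present; 3 new (h, r, x)
  "kqllpiiei" → prefix "k" already present; 8 new (q, l, l, p, i, i, e, i)
  "kmbj" → prefix "km" already present; 2 new (b, j)
  "kmwjlmsy" → prefix "kmwjlms" already present; 1 new (y)
  "kqllk" → prefix "kqll" already present; 1 new (k)
  "kmwjlmsdgz" → prefix "kmwjlmsd" already present; 2 new (g, z)
  "kmwjlmkw" → prefix "kmwjlm" already present; 2 new (k, w)
  "keborsyspo" → prefix "k" already present; 9 new (e, b, o, r, s, y, s, p, o)
  "kmwjlmsdnog" → prefix "kmwjlmsd" already present; 3 new (n, o, g)
  "kmwjlqs" → prefix "kmwjl" already present; 2 new (q, s)
  "kmvxdbfpzgz" → prefix "km" already present; 9 new (v, x, d, b, f, p, z, g, z)
  "kmwjlmsdnoga" → prefix "kmwjlmsdnog" already present; 1 new (a)
Total nodes = 11 + 6 + 4 + 1 + 5 + 5 + 3 + 8 + 2 + 1 + 1 + 2 + 2 + 9 + 3 + 2 + 9 + 1 = 75

75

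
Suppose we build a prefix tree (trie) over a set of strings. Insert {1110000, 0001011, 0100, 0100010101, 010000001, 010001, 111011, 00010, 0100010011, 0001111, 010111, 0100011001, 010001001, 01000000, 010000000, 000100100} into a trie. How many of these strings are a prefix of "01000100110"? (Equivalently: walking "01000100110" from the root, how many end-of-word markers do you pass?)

Traverse "01000100110" character by character; count nodes along the way that are marked as word ends.
Prefixes of the query that are stored words: "0100", "010001", "010001001", "0100010011"
Count: 4

4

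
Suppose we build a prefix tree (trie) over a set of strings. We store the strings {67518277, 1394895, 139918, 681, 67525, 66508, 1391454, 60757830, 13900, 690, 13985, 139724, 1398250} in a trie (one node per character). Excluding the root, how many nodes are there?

Trace insertions, counting only characters that open a new branch:
  "67518277" → 8 new (6, 7, 5, 1, 8, 2, 7, 7)
  "1394895" → 7 new (1, 3, 9, 4, 8, 9, 5)
  "139918" → prefix "139" already present; 3 new (9, 1, 8)
  "681" → prefix "6" already present; 2 new (8, 1)
  "67525" → prefix "675" already present; 2 new (2, 5)
  "66508" → prefix "6" already present; 4 new (6, 5, 0, 8)
  "1391454" → prefix "139" already present; 4 new (1, 4, 5, 4)
  "60757830" → prefix "6" already present; 7 new (0, 7, 5, 7, 8, 3, 0)
  "13900" → prefix "139" already present; 2 new (0, 0)
  "690" → prefix "6" already present; 2 new (9, 0)
  "13985" → prefix "139" already present; 2 new (8, 5)
  "139724" → prefix "139" already present; 3 new (7, 2, 4)
  "1398250" → prefix "1398" already present; 3 new (2, 5, 0)
Total nodes = 8 + 7 + 3 + 2 + 2 + 4 + 4 + 7 + 2 + 2 + 2 + 3 + 3 = 49

49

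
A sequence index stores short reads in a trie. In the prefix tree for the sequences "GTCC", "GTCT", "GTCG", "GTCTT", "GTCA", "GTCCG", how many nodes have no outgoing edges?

A leaf is a node with no children — equivalently, the end of a word that is not a proper prefix of any other stored word.
Those words: "GTCA", "GTCCG", "GTCG", "GTCTT"
Leaf count: 4

4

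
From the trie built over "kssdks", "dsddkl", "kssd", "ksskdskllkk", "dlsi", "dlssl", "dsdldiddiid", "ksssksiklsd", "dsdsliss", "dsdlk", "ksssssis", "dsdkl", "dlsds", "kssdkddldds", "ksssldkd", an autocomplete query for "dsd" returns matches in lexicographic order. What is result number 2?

Filter for "dsd…" and sort: "dsddkl", "dsdkl", "dsdldiddiid", "dsdlk", "dsdsliss"
Position 2: dsdkl

dsdkl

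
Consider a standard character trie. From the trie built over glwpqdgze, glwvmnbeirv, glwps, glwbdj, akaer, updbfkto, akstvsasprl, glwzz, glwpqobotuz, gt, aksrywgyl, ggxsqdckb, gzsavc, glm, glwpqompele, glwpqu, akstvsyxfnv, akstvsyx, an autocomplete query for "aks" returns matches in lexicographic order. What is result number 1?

aksrywgyl

Filter for "aks…" and sort: "aksrywgyl", "akstvsasprl", "akstvsyx", "akstvsyxfnv"
Position 1: aksrywgyl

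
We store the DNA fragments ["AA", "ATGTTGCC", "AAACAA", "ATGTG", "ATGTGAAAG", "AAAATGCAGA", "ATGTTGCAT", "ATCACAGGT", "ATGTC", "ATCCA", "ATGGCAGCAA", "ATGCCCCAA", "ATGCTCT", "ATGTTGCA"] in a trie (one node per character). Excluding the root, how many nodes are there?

53

For each word, the new-node count is its length minus the longest prefix already in the trie:
  "AA" → 2 new (A, A)
  "ATGTTGCC" → prefix "A" already present; 7 new (T, G, T, T, G, C, C)
  "AAACAA" → prefix "AA" already present; 4 new (A, C, A, A)
  "ATGTG" → prefix "ATGT" already present; 1 new (G)
  "ATGTGAAAG" → prefix "ATGTG" already present; 4 new (A, A, A, G)
  "AAAATGCAGA" → prefix "AAA" already present; 7 new (A, T, G, C, A, G, A)
  "ATGTTGCAT" → prefix "ATGTTGC" already present; 2 new (A, T)
  "ATCACAGGT" → prefix "AT" already present; 7 new (C, A, C, A, G, G, T)
  "ATGTC" → prefix "ATGT" already present; 1 new (C)
  "ATCCA" → prefix "ATC" already present; 2 new (C, A)
  "ATGGCAGCAA" → prefix "ATG" already present; 7 new (G, C, A, G, C, A, A)
  "ATGCCCCAA" → prefix "ATG" already present; 6 new (C, C, C, C, A, A)
  "ATGCTCT" → prefix "ATGC" already present; 3 new (T, C, T)
  "ATGTTGCA" → prefix "ATGTTGCA" already present; 0 new (none)
Total nodes = 2 + 7 + 4 + 1 + 4 + 7 + 2 + 7 + 1 + 2 + 7 + 6 + 3 + 0 = 53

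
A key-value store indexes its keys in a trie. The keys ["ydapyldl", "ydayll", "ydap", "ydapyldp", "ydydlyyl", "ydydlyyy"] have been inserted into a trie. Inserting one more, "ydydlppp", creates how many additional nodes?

"ydydl" is already a path in the trie; the remaining "ppp" must be added.
New nodes needed: |"ydydlppp"| − 5 = 8 − 5 = 3.

3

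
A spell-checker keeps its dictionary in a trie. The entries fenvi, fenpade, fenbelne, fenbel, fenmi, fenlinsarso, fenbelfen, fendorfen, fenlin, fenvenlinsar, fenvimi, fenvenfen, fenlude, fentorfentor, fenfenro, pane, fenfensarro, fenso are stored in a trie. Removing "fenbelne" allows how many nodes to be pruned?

A node on "fenbelne"'s path can go only if nothing else ends at it or branches off below it.
The suffix "ne" (2 nodes) is used only by "fenbelne"; the node for "fenbel" still has the child "f", so pruning stops there.
Nodes removed: 2

2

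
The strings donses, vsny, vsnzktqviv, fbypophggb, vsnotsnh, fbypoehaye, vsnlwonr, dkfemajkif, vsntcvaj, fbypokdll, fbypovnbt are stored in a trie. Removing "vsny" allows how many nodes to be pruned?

1

After clearing the end-marker at "vsny", prune upward until reaching a node still needed by another word.
The suffix "y" (1 node) is used only by "vsny"; the node for "vsn" still has the child "z", so pruning stops there.
Nodes removed: 1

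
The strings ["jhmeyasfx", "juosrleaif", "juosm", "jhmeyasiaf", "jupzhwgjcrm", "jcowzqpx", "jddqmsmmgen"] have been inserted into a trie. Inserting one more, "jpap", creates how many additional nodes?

3

The longest prefix of "jpap" already in the trie is "j" (length 1).
New nodes needed: |"jpap"| − 1 = 4 − 1 = 3.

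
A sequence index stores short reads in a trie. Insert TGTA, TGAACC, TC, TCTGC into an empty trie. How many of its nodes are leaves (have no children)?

3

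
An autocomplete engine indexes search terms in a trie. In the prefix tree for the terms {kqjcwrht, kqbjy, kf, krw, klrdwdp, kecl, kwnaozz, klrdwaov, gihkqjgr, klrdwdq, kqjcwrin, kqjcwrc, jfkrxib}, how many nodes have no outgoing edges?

Leaves are exactly the stored words that no other stored word extends.
Those words: "gihkqjgr", "jfkrxib", "kecl", "kf", "klrdwaov", "klrdwdp", "klrdwdq", "kqbjy", "kqjcwrc", "kqjcwrht", "kqjcwrin", "krw", "kwnaozz"
Leaf count: 13

13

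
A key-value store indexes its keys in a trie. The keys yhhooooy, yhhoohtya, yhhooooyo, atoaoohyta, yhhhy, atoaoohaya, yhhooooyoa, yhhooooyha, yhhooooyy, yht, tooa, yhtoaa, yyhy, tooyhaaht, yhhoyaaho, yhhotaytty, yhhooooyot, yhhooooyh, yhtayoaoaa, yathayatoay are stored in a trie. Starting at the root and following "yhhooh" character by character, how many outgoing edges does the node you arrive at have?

1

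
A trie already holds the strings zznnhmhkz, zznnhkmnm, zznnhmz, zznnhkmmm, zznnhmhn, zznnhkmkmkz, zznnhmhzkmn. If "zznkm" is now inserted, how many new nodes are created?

2

Walking "zznkm" from the root, the first 3 characters ("zzn") follow existing edges; "k" is the first miss.
New nodes needed: |"zznkm"| − 3 = 5 − 3 = 2.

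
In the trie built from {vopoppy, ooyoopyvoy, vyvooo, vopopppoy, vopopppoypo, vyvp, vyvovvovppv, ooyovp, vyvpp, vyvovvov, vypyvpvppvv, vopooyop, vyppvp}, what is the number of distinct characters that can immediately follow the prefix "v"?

2

Walk "v" from the root, arriving at one node.
Distinct next characters after "v": o, y.
That node has 2 child edges.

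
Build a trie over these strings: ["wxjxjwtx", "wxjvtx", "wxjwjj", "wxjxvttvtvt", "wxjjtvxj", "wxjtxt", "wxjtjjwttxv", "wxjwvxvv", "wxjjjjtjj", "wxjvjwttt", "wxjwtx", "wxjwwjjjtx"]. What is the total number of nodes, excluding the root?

Insert word by word; a character creates a node only if that edge doesn't already exist:
  "wxjxjwtx" → 8 new (w, x, j, x, j, w, t, x)
  "wxjvtx" → prefix "wxj" already present; 3 new (v, t, x)
  "wxjwjj" → prefix "wxj" already present; 3 new (w, j, j)
  "wxjxvttvtvt" → prefix "wxjx" already present; 7 new (v, t, t, v, t, v, t)
  "wxjjtvxj" → prefix "wxj" already present; 5 new (j, t, v, x, j)
  "wxjtxt" → prefix "wxj" already present; 3 new (t, x, t)
  "wxjtjjwttxv" → prefix "wxjt" already present; 7 new (j, j, w, t, t, x, v)
  "wxjwvxvv" → prefix "wxjw" already present; 4 new (v, x, v, v)
  "wxjjjjtjj" → prefix "wxjj" already present; 5 new (j, j, t, j, j)
  "wxjvjwttt" → prefix "wxjv" already present; 5 new (j, w, t, t, t)
  "wxjwtx" → prefix "wxjw" already present; 2 new (t, x)
  "wxjwwjjjtx" → prefix "wxjw" already present; 6 new (w, j, j, j, t, x)
Total nodes = 8 + 3 + 3 + 7 + 5 + 3 + 7 + 4 + 5 + 5 + 2 + 6 = 58

58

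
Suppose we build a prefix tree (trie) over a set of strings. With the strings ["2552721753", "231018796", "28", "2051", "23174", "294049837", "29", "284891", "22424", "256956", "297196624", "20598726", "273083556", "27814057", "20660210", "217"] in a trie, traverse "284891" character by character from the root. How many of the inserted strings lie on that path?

Walk "284891" from the root; an end-of-word marker is hit whenever a stored word is a prefix of "284891".
Prefixes of the query that are stored words: "28", "284891"
Count: 2

2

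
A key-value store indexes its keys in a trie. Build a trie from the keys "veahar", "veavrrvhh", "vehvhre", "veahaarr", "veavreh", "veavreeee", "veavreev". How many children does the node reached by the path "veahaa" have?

Follow the path "veahaa" to its node, then look at its outgoing edges.
Distinct next characters after "veahaa": r.
That node has 1 child edge.

1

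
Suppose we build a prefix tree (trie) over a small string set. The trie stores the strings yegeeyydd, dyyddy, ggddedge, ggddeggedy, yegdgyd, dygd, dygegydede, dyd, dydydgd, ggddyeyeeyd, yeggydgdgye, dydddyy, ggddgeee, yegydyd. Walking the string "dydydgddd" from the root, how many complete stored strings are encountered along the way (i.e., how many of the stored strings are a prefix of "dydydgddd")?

2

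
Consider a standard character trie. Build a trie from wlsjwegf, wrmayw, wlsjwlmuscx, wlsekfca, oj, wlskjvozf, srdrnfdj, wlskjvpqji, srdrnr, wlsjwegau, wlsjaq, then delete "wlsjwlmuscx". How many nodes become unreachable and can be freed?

6

After clearing the end-marker at "wlsjwlmuscx", prune upward until reaching a node still needed by another word.
The suffix "lmuscx" (6 nodes) is used only by "wlsjwlmuscx"; the node for "wlsjw" still has the child "e", so pruning stops there.
Nodes removed: 6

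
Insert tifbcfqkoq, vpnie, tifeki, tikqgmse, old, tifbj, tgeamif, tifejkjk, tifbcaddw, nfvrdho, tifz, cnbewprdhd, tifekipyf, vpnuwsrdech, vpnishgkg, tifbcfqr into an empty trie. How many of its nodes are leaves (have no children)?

15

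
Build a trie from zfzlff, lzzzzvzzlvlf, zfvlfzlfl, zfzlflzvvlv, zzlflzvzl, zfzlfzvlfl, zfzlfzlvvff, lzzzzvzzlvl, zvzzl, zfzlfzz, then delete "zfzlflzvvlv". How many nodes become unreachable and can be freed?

6

Walk "zfzlflzvvlv" from the leaf back toward the root, removing each node that no remaining word uses.
The suffix "lzvvlv" (6 nodes) is used only by "zfzlflzvvlv"; the node for "zfzlf" still has the child "f", so pruning stops there.
Nodes removed: 6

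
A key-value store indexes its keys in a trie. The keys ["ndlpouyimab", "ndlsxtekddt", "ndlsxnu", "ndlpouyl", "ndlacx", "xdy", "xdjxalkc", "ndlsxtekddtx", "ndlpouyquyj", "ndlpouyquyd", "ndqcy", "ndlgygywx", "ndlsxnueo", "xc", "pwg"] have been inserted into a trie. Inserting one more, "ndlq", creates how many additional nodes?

"ndl" is already a path in the trie; the remaining "q" must be added.
Each of the 1 remaining characters creates one node.

1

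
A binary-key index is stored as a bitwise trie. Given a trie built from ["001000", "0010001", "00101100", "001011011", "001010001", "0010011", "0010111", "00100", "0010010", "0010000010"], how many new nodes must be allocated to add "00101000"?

Every character of "00101000" already lies on an existing path (it is a prefix of some stored word).
No new nodes are needed: 0.

0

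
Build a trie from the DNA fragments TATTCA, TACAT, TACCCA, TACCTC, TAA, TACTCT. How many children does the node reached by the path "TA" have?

3

The children of the "TA" node are the distinct next characters among strings starting with "TA".
Characters that immediately follow "TA" among the stored strings: {A, C, T}.
That node has 3 child edges.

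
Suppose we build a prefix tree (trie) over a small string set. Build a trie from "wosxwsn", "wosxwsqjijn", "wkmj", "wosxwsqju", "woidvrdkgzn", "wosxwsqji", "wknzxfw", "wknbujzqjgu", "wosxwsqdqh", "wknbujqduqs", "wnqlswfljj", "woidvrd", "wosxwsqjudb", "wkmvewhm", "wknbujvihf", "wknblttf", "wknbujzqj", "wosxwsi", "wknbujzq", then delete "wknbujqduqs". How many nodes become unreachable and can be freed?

5

Walk "wknbujqduqs" from the leaf back toward the root, removing each node that no remaining word uses.
The suffix "qduqs" (5 nodes) is used only by "wknbujqduqs"; the node for "wknbuj" still has the child "z", so pruning stops there.
Nodes removed: 5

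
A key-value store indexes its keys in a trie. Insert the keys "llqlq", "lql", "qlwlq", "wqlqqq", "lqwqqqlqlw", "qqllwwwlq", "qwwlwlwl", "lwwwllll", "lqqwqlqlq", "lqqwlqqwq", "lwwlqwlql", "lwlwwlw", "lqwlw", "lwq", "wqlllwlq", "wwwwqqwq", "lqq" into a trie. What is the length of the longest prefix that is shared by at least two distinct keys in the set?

4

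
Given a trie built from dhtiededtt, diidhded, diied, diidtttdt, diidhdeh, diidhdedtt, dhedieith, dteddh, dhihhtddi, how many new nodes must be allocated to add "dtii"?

Walking "dtii" from the root, the first 2 characters ("dt") follow existing edges; "i" is the first miss.
New nodes needed: |"dtii"| − 2 = 4 − 2 = 2.

2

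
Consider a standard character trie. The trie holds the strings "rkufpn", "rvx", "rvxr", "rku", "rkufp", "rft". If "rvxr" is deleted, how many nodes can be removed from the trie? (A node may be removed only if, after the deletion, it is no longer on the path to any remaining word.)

A node on "rvxr"'s path can go only if nothing else ends at it or branches off below it.
The suffix "r" (1 node) is used only by "rvxr"; "rvx" is itself a stored word, so pruning stops there.
Nodes removed: 1

1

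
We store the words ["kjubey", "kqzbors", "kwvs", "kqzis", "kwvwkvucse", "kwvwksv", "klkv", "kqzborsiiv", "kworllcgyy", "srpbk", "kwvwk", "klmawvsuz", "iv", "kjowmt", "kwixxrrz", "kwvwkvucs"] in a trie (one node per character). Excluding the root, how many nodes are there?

Count nodes per top-level branch (shared prefixes stored once):
  'i'-branch (iv): 2 nodes
  'k'-branch (kjowmt, kjubey, klkv, klmawvsuz, kqzbors, kqzborsiiv, kqzis, kwixxrrz, kworllcgyy, kwvs, kwvwk, kwvwksv, kwvwkvucs, kwvwkvucse): 57 nodes
  's'-branch (srpbk): 5 nodes
Sum: 64

64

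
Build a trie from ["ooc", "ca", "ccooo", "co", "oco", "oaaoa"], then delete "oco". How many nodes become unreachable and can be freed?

Walk "oco" from the leaf back toward the root, removing each node that no remaining word uses.
The suffix "co" (2 nodes) is used only by "oco"; the node for "o" still has the child "o", so pruning stops there.
Nodes removed: 2

2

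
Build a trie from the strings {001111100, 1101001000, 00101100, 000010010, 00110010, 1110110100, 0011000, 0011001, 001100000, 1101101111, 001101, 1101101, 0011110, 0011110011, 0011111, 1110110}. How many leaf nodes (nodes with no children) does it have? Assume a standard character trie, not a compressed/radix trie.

10

Leaves are exactly the stored words that no other stored word extends.
Those words: "000010010", "00101100", "001100000", "00110010", "001101", "0011110011", "001111100", "1101001000", "1101101111", "1110110100"
Leaf count: 10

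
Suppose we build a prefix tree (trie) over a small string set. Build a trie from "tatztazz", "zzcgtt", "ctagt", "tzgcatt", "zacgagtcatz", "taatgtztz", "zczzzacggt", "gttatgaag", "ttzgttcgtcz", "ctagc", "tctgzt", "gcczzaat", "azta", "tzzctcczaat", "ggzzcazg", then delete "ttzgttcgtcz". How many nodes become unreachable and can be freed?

10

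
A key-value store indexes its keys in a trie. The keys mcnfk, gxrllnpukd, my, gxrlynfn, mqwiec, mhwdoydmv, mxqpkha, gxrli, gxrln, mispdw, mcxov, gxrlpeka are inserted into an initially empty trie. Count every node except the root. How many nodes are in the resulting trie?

For each word, the new-node count is its length minus the longest prefix already in the trie:
  "mcnfk" → 5 new (m, c, n, f, k)
  "gxrllnpukd" → 10 new (g, x, r, l, l, n, p, u, k, d)
  "my" → prefix "m" already present; 1 new (y)
  "gxrlynfn" → prefix "gxrl" already present; 4 new (y, n, f, n)
  "mqwiec" → prefix "m" already present; 5 new (q, w, i, e, c)
  "mhwdoydmv" → prefix "m" already present; 8 new (h, w, d, o, y, d, m, v)
  "mxqpkha" → prefix "m" already present; 6 new (x, q, p, k, h, a)
  "gxrli" → prefix "gxrl" already present; 1 new (i)
  "gxrln" → prefix "gxrl" already present; 1 new (n)
  "mispdw" → prefix "m" already present; 5 new (i, s, p, d, w)
  "mcxov" → prefix "mc" already present; 3 new (x, o, v)
  "gxrlpeka" → prefix "gxrl" already present; 4 new (p, e, k, a)
Total nodes = 5 + 10 + 1 + 4 + 5 + 8 + 6 + 1 + 1 + 5 + 3 + 4 = 53

53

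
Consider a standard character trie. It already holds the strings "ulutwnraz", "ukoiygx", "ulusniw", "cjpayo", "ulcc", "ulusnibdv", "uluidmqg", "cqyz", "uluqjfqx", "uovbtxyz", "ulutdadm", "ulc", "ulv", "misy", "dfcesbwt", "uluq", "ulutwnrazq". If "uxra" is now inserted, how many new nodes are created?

Walking "uxra" from the root, the first 1 characters ("u") follow existing edges; "x" is the first miss.
New nodes needed: |"uxra"| − 1 = 4 − 1 = 3.

3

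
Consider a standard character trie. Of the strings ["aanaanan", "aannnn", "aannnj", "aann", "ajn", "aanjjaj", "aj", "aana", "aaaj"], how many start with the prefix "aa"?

Traverse to the node for "aa", then collect every word in that subtree.
Words under "aa": aaaj, aana, aanaanan, aanjjaj, aann, aannnj, aannnn
Count: 7

7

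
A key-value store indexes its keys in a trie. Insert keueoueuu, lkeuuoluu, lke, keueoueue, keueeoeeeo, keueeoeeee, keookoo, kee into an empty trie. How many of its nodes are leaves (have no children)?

Leaves are exactly the stored words that no other stored word extends.
Those words: "kee", "keookoo", "keueeoeeee", "keueeoeeeo", "keueoueue", "keueoueuu", "lkeuuoluu"
Leaf count: 7

7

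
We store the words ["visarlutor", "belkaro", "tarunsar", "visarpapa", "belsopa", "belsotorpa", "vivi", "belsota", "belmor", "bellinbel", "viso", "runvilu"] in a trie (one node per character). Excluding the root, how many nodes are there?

58

Insert word by word; a character creates a node only if that edge doesn't already exist:
  "visarlutor" → 10 new (v, i, s, a, r, l, u, t, o, r)
  "belkaro" → 7 new (b, e, l, k, a, r, o)
  "tarunsar" → 8 new (t, a, r, u, n, s, a, r)
  "visarpapa" → prefix "visar" already present; 4 new (p, a, p, a)
  "belsopa" → prefix "bel" already present; 4 new (s, o, p, a)
  "belsotorpa" → prefix "belso" already present; 5 new (t, o, r, p, a)
  "vivi" → prefix "vi" already present; 2 new (v, i)
  "belsota" → prefix "belsot" already present; 1 new (a)
  "belmor" → prefix "bel" already present; 3 new (m, o, r)
  "bellinbel" → prefix "bel" already present; 6 new (l, i, n, b, e, l)
  "viso" → prefix "vis" already present; 1 new (o)
  "runvilu" → 7 new (r, u, n, v, i, l, u)
Total nodes = 10 + 7 + 8 + 4 + 4 + 5 + 2 + 1 + 3 + 6 + 1 + 7 = 58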